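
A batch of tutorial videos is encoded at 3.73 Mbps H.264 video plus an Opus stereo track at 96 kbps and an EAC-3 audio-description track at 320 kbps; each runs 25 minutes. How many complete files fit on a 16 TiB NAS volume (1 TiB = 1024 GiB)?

22630

25 min = 1500 s
Audio total: 96 + 320 = 416 kbps = 0.416 Mbps.
Total bitrate: 4.146 Mbps.
Per item: 4.146 Mbps × 1500 s = 6,219 Mb = 777.4 MB.
Capacity: 16 TiB = 140,737,488 Mb; 22630.24 items → 22630 complete.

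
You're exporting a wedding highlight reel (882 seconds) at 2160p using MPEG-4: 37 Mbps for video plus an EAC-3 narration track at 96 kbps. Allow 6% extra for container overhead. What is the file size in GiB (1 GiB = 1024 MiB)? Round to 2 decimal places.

Audio: 96 kbps = 0.096 Mbps.
Total bitrate: 37 + 0.096 = 37.096 Mbps.
Stream data: 37.096 Mbps × 882 s = 32718.7 Mb.
With 6% container overhead: ×1.06.
34,682 Mb = 4,335,224,040 bytes ÷ 1,073,741,824 = 4.037 GiB.

4.04 GiB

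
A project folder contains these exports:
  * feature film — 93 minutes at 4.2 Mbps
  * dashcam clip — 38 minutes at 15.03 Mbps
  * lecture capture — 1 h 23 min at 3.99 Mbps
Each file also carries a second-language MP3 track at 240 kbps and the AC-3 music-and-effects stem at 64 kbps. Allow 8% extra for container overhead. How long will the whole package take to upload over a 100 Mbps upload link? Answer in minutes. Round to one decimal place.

14.7 minutes

Audio total: 240 + 64 = 304 kbps = 0.304 Mbps.
feature film: 4.504 Mbps × 5580 s × 1.08 = 27142.9 Mb
dashcam clip: 15.334 Mbps × 2280 s × 1.08 = 37758.4 Mb
lecture capture: 4.294 Mbps × 4980 s × 1.08 = 23094.8 Mb
Total: 87996.2 Mb = 10999.5 MB.
At 100 Mbps: 87996.2 / 100 = 880 s ≈ 14.7 minutes.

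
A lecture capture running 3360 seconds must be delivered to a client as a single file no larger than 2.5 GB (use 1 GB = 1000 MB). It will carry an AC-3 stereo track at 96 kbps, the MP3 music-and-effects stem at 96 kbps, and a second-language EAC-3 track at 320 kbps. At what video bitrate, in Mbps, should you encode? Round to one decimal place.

5.4 Mbps

Budget: 2.5 GB = 20000.0 Mb.
Total bitrate budget: 20000.0 Mb / 3360 s = 5.952 Mbps.
Audio total: 96 + 96 + 320 = 512 kbps = 0.512 Mbps.
Video: 5.952 − 0.512 = 5.440 Mbps.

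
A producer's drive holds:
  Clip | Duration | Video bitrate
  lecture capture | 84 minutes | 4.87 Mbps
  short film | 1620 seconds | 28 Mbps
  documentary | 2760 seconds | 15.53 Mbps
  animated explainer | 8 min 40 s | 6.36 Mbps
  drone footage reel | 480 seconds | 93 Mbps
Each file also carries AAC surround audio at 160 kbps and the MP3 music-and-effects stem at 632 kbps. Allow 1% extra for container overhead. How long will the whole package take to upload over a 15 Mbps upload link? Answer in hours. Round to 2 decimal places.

3.16 hours

Audio total: 160 + 632 = 792 kbps = 0.792 Mbps.
lecture capture: 5.662 Mbps × 5040 s × 1.01 = 28821.8 Mb
short film: 28.792 Mbps × 1620 s × 1.01 = 47109.5 Mb
documentary: 16.322 Mbps × 2760 s × 1.01 = 45499.2 Mb
animated explainer: 7.152 Mbps × 520 s × 1.01 = 3756.2 Mb
drone footage reel: 93.792 Mbps × 480 s × 1.01 = 45470.4 Mb
Total: 170657.1 Mb = 21332.1 MB.
At 15 Mbps: 170657.1 / 15 = 11377 s ≈ 3.16 hours.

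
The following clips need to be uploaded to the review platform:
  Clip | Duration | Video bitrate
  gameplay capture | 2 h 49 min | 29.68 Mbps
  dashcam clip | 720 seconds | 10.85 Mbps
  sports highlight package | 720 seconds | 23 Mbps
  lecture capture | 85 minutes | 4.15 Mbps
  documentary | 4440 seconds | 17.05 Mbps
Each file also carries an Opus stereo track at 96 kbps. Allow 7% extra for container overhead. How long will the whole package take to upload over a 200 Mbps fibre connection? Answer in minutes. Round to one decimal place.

Audio: 96 kbps = 0.096 Mbps.
gameplay capture: 29.776 Mbps × 10140 s × 1.07 = 323063.6 Mb
dashcam clip: 10.946 Mbps × 720 s × 1.07 = 8432.8 Mb
sports highlight package: 23.096 Mbps × 720 s × 1.07 = 17793.2 Mb
lecture capture: 4.246 Mbps × 5100 s × 1.07 = 23170.4 Mb
documentary: 17.146 Mbps × 4440 s × 1.07 = 81457.2 Mb
Total: 453917.2 Mb = 56739.7 MB.
At 200 Mbps: 453917.2 / 200 = 2270 s ≈ 37.8 minutes.

37.8 minutes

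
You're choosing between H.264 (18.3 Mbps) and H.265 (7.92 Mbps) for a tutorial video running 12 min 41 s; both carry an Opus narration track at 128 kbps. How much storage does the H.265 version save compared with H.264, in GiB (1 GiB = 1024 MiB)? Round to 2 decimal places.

0.92 GiB

12 min 41 s = 761 s
Audio: 128 kbps = 0.128 Mbps.
H.264: 18.428 Mbps × 761 s = 14023.7 Mb = 1.633 GiB.
H.265: 8.048 Mbps × 761 s = 6124.5 Mb = 0.713 GiB.
Saving: 1.633 − 0.713 = 0.920 GiB.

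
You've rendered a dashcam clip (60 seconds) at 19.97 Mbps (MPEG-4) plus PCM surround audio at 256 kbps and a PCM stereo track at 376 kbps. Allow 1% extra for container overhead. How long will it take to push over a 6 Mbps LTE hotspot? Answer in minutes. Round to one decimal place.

3.5 minutes

Audio total: 256 + 376 = 632 kbps = 0.632 Mbps.
Total bitrate: 20.602 Mbps.
File: 20.602 Mbps × 60 s = 1236.1 Mb.
With 1% container overhead: ×1.01. → 1248.5 Mb.
At 6 Mbps: 1248.5 / 6 = 208.1 s ≈ 3.47 minutes.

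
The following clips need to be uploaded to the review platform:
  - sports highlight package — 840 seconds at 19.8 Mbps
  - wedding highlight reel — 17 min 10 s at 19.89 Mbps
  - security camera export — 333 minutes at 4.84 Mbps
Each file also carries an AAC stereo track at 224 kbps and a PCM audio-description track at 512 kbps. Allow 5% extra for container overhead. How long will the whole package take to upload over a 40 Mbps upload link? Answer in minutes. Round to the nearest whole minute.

Audio total: 224 + 512 = 736 kbps = 0.736 Mbps.
sports highlight package: 20.536 Mbps × 840 s × 1.05 = 18112.8 Mb
wedding highlight reel: 20.626 Mbps × 1030 s × 1.05 = 22307.0 Mb
security camera export: 5.576 Mbps × 19980 s × 1.05 = 116978.9 Mb
Total: 157398.7 Mb = 19674.8 MB.
At 40 Mbps: 157398.7 / 40 = 3935 s ≈ 65.6 minutes.

66 minutes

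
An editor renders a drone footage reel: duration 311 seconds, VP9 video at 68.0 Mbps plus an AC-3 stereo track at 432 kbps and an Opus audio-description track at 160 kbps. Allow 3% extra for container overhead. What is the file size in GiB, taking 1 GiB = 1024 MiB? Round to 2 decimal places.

2.56 GiB

Audio total: 432 + 160 = 592 kbps = 0.592 Mbps.
Total bitrate: 68.0 + 0.592 = 68.592 Mbps.
Stream data: 68.592 Mbps × 311 s = 21332.1 Mb.
With 3% container overhead: ×1.03.
21,972 Mb = 2,746,509,420 bytes ÷ 1,073,741,824 = 2.558 GiB.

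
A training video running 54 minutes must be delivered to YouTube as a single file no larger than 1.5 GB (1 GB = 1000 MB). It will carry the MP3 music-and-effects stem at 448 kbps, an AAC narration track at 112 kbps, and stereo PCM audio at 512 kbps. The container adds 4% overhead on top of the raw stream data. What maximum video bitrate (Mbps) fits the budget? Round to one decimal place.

2.5 Mbps

Budget: 1.5 GB = 12000.0 Mb.
Stream payload after overhead: 12000.0 / 1.04 = 11538.5 Mb.
54 min = 3240 s
Total bitrate budget: 11538.5 Mb / 3240 s = 3.561 Mbps.
Audio total: 448 + 112 + 512 = 1072 kbps = 1.072 Mbps.
Video: 3.561 − 1.072 = 2.489 Mbps.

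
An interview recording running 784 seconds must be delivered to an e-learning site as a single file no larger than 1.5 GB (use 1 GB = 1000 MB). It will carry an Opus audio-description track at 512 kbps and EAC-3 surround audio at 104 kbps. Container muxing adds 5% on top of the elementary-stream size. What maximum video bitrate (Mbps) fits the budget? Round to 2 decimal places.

Budget: 1.5 GB = 12000.0 Mb.
Stream payload after overhead: 12000.0 / 1.05 = 11428.6 Mb.
Total bitrate budget: 11428.6 Mb / 784 s = 14.577 Mbps.
Audio total: 512 + 104 = 616 kbps = 0.616 Mbps.
Video: 14.577 − 0.616 = 13.961 Mbps.

13.96 Mbps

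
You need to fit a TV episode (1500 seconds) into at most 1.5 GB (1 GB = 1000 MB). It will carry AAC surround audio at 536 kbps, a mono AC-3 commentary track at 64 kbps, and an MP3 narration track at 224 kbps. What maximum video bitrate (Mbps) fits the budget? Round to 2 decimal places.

Budget: 1.5 GB = 12000.0 Mb.
Total bitrate budget: 12000.0 Mb / 1500 s = 8.000 Mbps.
Audio total: 536 + 64 + 224 = 824 kbps = 0.824 Mbps.
Video: 8.000 − 0.824 = 7.176 Mbps.

7.18 Mbps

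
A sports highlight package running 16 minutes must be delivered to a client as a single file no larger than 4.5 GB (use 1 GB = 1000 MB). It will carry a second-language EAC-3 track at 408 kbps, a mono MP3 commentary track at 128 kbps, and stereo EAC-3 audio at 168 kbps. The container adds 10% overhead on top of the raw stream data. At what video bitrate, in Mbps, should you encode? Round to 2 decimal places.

Budget: 4.5 GB = 36000.0 Mb.
Stream payload after overhead: 36000.0 / 1.10 = 32727.3 Mb.
16 min = 960 s
Total bitrate budget: 32727.3 Mb / 960 s = 34.091 Mbps.
Audio total: 408 + 128 + 168 = 704 kbps = 0.704 Mbps.
Video: 34.091 − 0.704 = 33.387 Mbps.

33.39 Mbps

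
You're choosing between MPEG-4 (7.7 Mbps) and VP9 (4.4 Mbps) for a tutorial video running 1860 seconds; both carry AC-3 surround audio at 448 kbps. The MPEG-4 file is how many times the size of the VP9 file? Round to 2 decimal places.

Audio: 448 kbps = 0.448 Mbps.
MPEG-4: 8.148 Mbps × 1860 s = 15155.3 Mb = 1.764 GiB.
VP9: 4.848 Mbps × 1860 s = 9017.3 Mb = 1.050 GiB.
Ratio: 1.764 / 1.050 = 1.681.

1.68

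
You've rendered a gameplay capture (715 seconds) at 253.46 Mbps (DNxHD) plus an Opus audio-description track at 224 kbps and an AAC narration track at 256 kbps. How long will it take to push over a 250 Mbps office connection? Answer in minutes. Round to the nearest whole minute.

12 minutes

Audio total: 224 + 256 = 480 kbps = 0.480 Mbps.
Total bitrate: 253.940 Mbps.
File: 253.940 Mbps × 715 s = 181567.1 Mb.
At 250 Mbps: 181567.1 / 250 = 726.3 s ≈ 12.1 minutes.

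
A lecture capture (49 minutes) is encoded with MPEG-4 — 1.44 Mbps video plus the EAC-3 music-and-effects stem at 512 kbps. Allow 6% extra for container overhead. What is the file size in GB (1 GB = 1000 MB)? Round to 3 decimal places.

0.760 GB

49 min = 2940 s
Audio: 512 kbps = 0.512 Mbps.
Total bitrate: 1.44 + 0.512 = 1.952 Mbps.
Stream data: 1.952 Mbps × 2940 s = 5738.9 Mb.
With 6% container overhead: ×1.06.
6,083 Mb ÷ 8 = 760.4 MB → 0.7604 GB.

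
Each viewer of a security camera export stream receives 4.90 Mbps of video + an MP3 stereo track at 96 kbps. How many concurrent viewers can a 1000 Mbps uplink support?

200

Audio: 96 kbps = 0.096 Mbps.
Per-viewer media rate: 4.996 Mbps.
1000 Mbps = 1,000 Mbps; 1,000 / 4.996 = 200.16 → 200 viewers.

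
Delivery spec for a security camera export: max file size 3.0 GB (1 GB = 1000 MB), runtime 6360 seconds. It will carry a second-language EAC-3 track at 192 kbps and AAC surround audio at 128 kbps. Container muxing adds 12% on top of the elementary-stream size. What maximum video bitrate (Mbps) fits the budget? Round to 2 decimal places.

3.05 Mbps

Budget: 3.0 GB = 24000.0 Mb.
Stream payload after overhead: 24000.0 / 1.12 = 21428.6 Mb.
Total bitrate budget: 21428.6 Mb / 6360 s = 3.369 Mbps.
Audio total: 192 + 128 = 320 kbps = 0.320 Mbps.
Video: 3.369 − 0.320 = 3.049 Mbps.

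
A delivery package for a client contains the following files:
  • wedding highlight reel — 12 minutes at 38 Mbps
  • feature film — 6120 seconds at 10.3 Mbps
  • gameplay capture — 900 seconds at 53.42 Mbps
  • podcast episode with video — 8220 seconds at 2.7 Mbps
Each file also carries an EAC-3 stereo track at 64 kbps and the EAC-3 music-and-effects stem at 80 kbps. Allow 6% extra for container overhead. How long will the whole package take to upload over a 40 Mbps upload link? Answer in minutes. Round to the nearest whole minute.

72 minutes

Audio total: 64 + 80 = 144 kbps = 0.144 Mbps.
wedding highlight reel: 38.144 Mbps × 720 s × 1.06 = 29111.5 Mb
feature film: 10.444 Mbps × 6120 s × 1.06 = 67752.3 Mb
gameplay capture: 53.564 Mbps × 900 s × 1.06 = 51100.1 Mb
podcast episode with video: 2.844 Mbps × 8220 s × 1.06 = 24780.3 Mb
Total: 172744.2 Mb = 21593.0 MB.
At 40 Mbps: 172744.2 / 40 = 4319 s ≈ 72 minutes.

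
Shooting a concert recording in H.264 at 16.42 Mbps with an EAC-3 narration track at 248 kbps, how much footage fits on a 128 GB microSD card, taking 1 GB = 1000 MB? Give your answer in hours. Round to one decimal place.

Audio: 248 kbps = 0.248 Mbps.
Total bitrate: 16.42 + 0.248 = 16.668 Mbps.
Capacity: 128 GB = 1,024,000 Mb.
Recording time: 1,024,000 / 16.668 = 61,435 s ≈ 17.1 hours.

17.1 hours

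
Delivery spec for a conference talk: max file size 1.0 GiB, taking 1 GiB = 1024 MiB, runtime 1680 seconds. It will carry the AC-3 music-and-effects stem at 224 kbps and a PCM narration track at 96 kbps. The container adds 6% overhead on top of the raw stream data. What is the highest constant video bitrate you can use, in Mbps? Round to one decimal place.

4.5 Mbps

Budget: 1.0 GiB = 8589.9 Mb.
Stream payload after overhead: 8589.9 / 1.06 = 8103.7 Mb.
Total bitrate budget: 8103.7 Mb / 1680 s = 4.824 Mbps.
Audio total: 224 + 96 = 320 kbps = 0.320 Mbps.
Video: 4.824 − 0.320 = 4.504 Mbps.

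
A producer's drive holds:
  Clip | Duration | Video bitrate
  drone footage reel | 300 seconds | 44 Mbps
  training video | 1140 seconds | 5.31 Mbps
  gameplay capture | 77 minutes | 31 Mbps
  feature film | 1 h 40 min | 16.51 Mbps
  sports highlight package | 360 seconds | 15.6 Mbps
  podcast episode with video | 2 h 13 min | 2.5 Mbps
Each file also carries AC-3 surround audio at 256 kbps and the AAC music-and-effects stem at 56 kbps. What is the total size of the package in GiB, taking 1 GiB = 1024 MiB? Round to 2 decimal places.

Audio total: 256 + 56 = 312 kbps = 0.312 Mbps.
drone footage reel: 44.312 Mbps × 300 s = 13293.6 Mb
training video: 5.622 Mbps × 1140 s = 6409.1 Mb
gameplay capture: 31.312 Mbps × 4620 s = 144661.4 Mb
feature film: 16.822 Mbps × 6000 s = 100932.0 Mb
sports highlight package: 15.912 Mbps × 360 s = 5728.3 Mb
podcast episode with video: 2.812 Mbps × 7980 s = 22439.8 Mb
Total: 293464.2 Mb = 36683.0 MB.
= 34.16 GiB.

34.16 GiB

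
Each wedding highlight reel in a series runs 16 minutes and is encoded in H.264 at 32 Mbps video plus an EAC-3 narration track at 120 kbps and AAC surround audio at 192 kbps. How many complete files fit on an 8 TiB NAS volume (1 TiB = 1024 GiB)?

2268

16 min = 960 s
Audio total: 120 + 192 = 312 kbps = 0.312 Mbps.
Total bitrate: 32.312 Mbps.
Per item: 32.312 Mbps × 960 s = 31,020 Mb = 3,877 MB.
Capacity: 8 TiB = 70,368,744 Mb; 2268.53 items → 2268 complete.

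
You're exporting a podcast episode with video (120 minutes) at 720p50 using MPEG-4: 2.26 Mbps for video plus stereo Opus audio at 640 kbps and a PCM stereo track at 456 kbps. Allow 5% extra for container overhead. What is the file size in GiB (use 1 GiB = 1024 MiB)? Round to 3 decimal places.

2.954 GiB

120 min = 7200 s
Audio total: 640 + 456 = 1096 kbps = 1.096 Mbps.
Total bitrate: 2.26 + 1.096 = 3.356 Mbps.
Stream data: 3.356 Mbps × 7200 s = 24163.2 Mb.
With 5% container overhead: ×1.05.
25,371 Mb = 3,171,420,000 bytes ÷ 1,073,741,824 = 2.954 GiB.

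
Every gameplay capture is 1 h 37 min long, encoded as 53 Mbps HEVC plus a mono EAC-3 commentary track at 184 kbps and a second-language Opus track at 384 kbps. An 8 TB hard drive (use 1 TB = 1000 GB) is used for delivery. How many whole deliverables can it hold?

1 h 37 min = 97 min = 5820 s
Audio total: 184 + 384 = 568 kbps = 0.568 Mbps.
Total bitrate: 53.568 Mbps.
Per item: 53.568 Mbps × 5820 s = 311,766 Mb = 38,971 MB.
Capacity: 8 TB = 64,000,000 Mb; 205.28 items → 205 complete.

205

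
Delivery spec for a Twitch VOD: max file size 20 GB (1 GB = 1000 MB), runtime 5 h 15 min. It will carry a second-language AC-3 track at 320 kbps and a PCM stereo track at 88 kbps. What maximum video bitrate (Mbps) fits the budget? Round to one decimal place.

Budget: 20 GB = 160000.0 Mb.
5 h 15 min = 315 min = 18900 s
Total bitrate budget: 160000.0 Mb / 18900 s = 8.466 Mbps.
Audio total: 320 + 88 = 408 kbps = 0.408 Mbps.
Video: 8.466 − 0.408 = 8.058 Mbps.

8.1 Mbps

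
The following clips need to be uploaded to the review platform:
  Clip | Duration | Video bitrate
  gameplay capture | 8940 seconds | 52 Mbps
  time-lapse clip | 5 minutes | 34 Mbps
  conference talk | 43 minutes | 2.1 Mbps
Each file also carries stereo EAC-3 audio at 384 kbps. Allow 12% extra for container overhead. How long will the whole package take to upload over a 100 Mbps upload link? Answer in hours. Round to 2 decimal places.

1.51 hours

Audio: 384 kbps = 0.384 Mbps.
gameplay capture: 52.384 Mbps × 8940 s × 1.12 = 524510.5 Mb
time-lapse clip: 34.384 Mbps × 300 s × 1.12 = 11553.0 Mb
conference talk: 2.484 Mbps × 2580 s × 1.12 = 7177.8 Mb
Total: 543241.3 Mb = 67905.2 MB.
At 100 Mbps: 543241.3 / 100 = 5432 s ≈ 1.51 hours.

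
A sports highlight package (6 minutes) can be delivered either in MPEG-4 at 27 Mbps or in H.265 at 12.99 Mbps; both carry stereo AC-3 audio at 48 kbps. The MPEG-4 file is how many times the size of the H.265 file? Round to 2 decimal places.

6 min = 360 s
Audio: 48 kbps = 0.048 Mbps.
MPEG-4: 27.048 Mbps × 360 s = 9737.3 Mb = 1.134 GiB.
H.265: 13.038 Mbps × 360 s = 4693.7 Mb = 0.546 GiB.
Ratio: 1.134 / 0.546 = 2.075.

2.07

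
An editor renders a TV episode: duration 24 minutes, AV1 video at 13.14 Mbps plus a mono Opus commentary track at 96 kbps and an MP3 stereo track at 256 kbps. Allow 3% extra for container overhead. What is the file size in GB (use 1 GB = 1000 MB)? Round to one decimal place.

24 min = 1440 s
Audio total: 96 + 256 = 352 kbps = 0.352 Mbps.
Total bitrate: 13.14 + 0.352 = 13.492 Mbps.
Stream data: 13.492 Mbps × 1440 s = 19428.5 Mb.
With 3% container overhead: ×1.03.
20,011 Mb ÷ 8 = 2,501 MB → 2.501 GB.

2.5 GB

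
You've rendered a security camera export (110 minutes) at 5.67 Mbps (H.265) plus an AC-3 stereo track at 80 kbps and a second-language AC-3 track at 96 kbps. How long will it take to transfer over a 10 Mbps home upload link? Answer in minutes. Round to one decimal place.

64.3 minutes

110 min = 6600 s
Audio total: 80 + 96 = 176 kbps = 0.176 Mbps.
Total bitrate: 5.846 Mbps.
File: 5.846 Mbps × 6600 s = 38583.6 Mb.
At 10 Mbps: 38583.6 / 10 = 3858.4 s ≈ 64.3 minutes.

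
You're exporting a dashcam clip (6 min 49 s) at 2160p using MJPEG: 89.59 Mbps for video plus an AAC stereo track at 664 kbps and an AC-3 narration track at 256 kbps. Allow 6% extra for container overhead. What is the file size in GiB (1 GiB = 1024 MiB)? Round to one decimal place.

4.6 GiB

6 min 49 s = 409 s
Audio total: 664 + 256 = 920 kbps = 0.920 Mbps.
Total bitrate: 89.59 + 0.920 = 90.510 Mbps.
Stream data: 90.510 Mbps × 409 s = 37018.6 Mb.
With 6% container overhead: ×1.06.
39,240 Mb = 4,904,963,175 bytes ÷ 1,073,741,824 = 4.568 GiB.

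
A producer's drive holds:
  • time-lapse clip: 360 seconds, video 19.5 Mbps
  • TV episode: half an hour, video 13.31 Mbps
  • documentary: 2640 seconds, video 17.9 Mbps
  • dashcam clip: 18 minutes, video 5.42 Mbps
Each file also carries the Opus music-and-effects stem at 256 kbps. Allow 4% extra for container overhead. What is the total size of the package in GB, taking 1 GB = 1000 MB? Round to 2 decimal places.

Audio: 256 kbps = 0.256 Mbps.
time-lapse clip: 19.756 Mbps × 360 s × 1.04 = 7396.6 Mb
TV episode: 13.566 Mbps × 1800 s × 1.04 = 25395.6 Mb
documentary: 18.156 Mbps × 2640 s × 1.04 = 49849.1 Mb
dashcam clip: 5.676 Mbps × 1080 s × 1.04 = 6375.3 Mb
Total: 89016.6 Mb = 11127.1 MB.
= 11.13 GB.

11.13 GB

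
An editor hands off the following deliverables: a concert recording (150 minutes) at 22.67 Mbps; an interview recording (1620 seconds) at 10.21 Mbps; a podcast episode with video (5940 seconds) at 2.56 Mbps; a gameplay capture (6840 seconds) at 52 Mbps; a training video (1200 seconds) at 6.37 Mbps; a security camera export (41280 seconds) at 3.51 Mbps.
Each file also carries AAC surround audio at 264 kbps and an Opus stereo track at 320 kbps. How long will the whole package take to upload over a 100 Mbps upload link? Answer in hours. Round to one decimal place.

2.2 hours

Audio total: 264 + 320 = 584 kbps = 0.584 Mbps.
concert recording: 23.254 Mbps × 9000 s = 209286.0 Mb
interview recording: 10.794 Mbps × 1620 s = 17486.3 Mb
podcast episode with video: 3.144 Mbps × 5940 s = 18675.4 Mb
gameplay capture: 52.584 Mbps × 6840 s = 359674.6 Mb
training video: 6.954 Mbps × 1200 s = 8344.8 Mb
security camera export: 4.094 Mbps × 41280 s = 169000.3 Mb
Total: 782467.3 Mb = 97808.4 MB.
At 100 Mbps: 782467.3 / 100 = 7825 s ≈ 2.17 hours.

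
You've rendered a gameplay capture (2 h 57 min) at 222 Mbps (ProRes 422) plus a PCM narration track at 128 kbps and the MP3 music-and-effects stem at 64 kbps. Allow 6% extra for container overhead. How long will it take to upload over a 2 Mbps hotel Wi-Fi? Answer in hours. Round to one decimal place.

2 h 57 min = 177 min = 10620 s
Audio total: 128 + 64 = 192 kbps = 0.192 Mbps.
Total bitrate: 222.192 Mbps.
File: 222.192 Mbps × 10620 s = 2359679.0 Mb.
With 6% container overhead: ×1.06. → 2501259.8 Mb.
At 2 Mbps: 2501259.8 / 2 = 1250629.9 s ≈ 347 hours.

347.4 hours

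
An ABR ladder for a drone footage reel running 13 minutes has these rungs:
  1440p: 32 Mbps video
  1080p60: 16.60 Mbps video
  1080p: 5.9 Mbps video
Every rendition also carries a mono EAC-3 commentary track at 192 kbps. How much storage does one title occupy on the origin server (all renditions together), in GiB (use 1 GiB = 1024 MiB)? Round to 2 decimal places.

13 min = 780 s
Audio: 192 kbps = 0.192 Mbps.
Sum of rendition bitrates: (32+0.192) + (16.60+0.192) + (5.9+0.192) = 55.076 Mbps.
× 780 s = 42,959 Mb = 5,370 MB = 5.001 GiB.

5.00 GiB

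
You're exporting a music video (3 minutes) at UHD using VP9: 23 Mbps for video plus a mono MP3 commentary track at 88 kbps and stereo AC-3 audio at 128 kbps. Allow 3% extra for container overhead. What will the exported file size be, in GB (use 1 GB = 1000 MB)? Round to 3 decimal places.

3 min = 180 s
Audio total: 88 + 128 = 216 kbps = 0.216 Mbps.
Total bitrate: 23 + 0.216 = 23.216 Mbps.
Stream data: 23.216 Mbps × 180 s = 4178.9 Mb.
With 3% container overhead: ×1.03.
4,304 Mb ÷ 8 = 538.0 MB → 0.538 GB.

0.538 GB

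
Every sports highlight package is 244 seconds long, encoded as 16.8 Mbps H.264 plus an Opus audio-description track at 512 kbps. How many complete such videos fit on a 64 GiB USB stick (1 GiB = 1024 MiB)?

Audio: 512 kbps = 0.512 Mbps.
Total bitrate: 17.312 Mbps.
Per item: 17.312 Mbps × 244 s = 4,224 Mb = 528.0 MB.
Capacity: 64 GiB = 549,756 Mb; 130.15 items → 130 complete.

130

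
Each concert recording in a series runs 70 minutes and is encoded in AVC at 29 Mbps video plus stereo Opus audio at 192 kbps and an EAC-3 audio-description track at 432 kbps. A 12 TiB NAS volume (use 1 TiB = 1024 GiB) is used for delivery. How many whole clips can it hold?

848

70 min = 4200 s
Audio total: 192 + 432 = 624 kbps = 0.624 Mbps.
Total bitrate: 29.624 Mbps.
Per item: 29.624 Mbps × 4200 s = 124,421 Mb = 15,553 MB.
Capacity: 12 TiB = 105,553,116 Mb; 848.36 items → 848 complete.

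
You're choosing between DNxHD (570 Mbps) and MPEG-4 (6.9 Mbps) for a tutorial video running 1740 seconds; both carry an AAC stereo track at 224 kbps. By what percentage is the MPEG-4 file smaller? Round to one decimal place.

Audio: 224 kbps = 0.224 Mbps.
DNxHD: 570.224 Mbps × 1740 s = 992189.8 Mb = 115.506 GiB.
MPEG-4: 7.124 Mbps × 1740 s = 12395.8 Mb = 1.443 GiB.
Reduction: (1 − 1.443/115.506) × 100 = 98.75%.

98.8%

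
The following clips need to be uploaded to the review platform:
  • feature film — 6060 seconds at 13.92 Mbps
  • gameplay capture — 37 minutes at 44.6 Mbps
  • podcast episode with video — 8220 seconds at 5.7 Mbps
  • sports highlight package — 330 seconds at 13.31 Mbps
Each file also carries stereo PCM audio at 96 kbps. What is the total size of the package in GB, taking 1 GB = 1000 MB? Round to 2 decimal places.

Audio: 96 kbps = 0.096 Mbps.
feature film: 14.016 Mbps × 6060 s = 84937.0 Mb
gameplay capture: 44.696 Mbps × 2220 s = 99225.1 Mb
podcast episode with video: 5.796 Mbps × 8220 s = 47643.1 Mb
sports highlight package: 13.406 Mbps × 330 s = 4424.0 Mb
Total: 236229.2 Mb = 29528.6 MB.
= 29.53 GB.

29.53 GB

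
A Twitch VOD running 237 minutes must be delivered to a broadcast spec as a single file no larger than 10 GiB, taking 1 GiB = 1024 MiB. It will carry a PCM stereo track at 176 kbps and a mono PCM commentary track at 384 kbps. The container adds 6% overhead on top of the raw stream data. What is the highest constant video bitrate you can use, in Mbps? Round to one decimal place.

Budget: 10 GiB = 85899.3 Mb.
Stream payload after overhead: 85899.3 / 1.06 = 81037.1 Mb.
237 min = 14220 s
Total bitrate budget: 81037.1 Mb / 14220 s = 5.699 Mbps.
Audio total: 176 + 384 = 560 kbps = 0.560 Mbps.
Video: 5.699 − 0.560 = 5.139 Mbps.

5.1 Mbps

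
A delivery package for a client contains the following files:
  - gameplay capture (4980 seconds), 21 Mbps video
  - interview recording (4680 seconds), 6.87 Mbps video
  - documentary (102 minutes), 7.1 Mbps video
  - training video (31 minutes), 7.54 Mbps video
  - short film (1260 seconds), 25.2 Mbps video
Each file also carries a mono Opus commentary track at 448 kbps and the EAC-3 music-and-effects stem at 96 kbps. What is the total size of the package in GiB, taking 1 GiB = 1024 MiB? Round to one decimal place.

Audio total: 448 + 96 = 544 kbps = 0.544 Mbps.
gameplay capture: 21.544 Mbps × 4980 s = 107289.1 Mb
interview recording: 7.414 Mbps × 4680 s = 34697.5 Mb
documentary: 7.644 Mbps × 6120 s = 46781.3 Mb
training video: 8.084 Mbps × 1860 s = 15036.2 Mb
short film: 25.744 Mbps × 1260 s = 32437.4 Mb
Total: 236241.6 Mb = 29530.2 MB.
= 27.50 GiB.

27.5 GiB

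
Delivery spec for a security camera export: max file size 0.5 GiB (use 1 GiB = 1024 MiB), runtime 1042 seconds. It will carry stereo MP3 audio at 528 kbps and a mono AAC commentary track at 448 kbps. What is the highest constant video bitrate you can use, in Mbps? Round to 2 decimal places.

Budget: 0.5 GiB = 4295.0 Mb.
Total bitrate budget: 4295.0 Mb / 1042 s = 4.122 Mbps.
Audio total: 528 + 448 = 976 kbps = 0.976 Mbps.
Video: 4.122 − 0.976 = 3.146 Mbps.

3.15 Mbps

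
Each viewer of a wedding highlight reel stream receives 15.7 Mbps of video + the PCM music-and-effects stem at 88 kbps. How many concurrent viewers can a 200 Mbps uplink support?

Audio: 88 kbps = 0.088 Mbps.
Per-viewer media rate: 15.788 Mbps.
200 Mbps = 200.0 Mbps; 200.0 / 15.788 = 12.67 → 12 viewers.

12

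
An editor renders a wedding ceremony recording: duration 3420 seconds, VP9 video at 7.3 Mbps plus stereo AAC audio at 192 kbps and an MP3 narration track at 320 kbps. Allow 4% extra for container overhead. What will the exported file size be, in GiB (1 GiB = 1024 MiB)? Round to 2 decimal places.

3.23 GiB

Audio total: 192 + 320 = 512 kbps = 0.512 Mbps.
Total bitrate: 7.3 + 0.512 = 7.812 Mbps.
Stream data: 7.812 Mbps × 3420 s = 26717.0 Mb.
With 4% container overhead: ×1.04.
27,786 Mb = 3,473,215,200 bytes ÷ 1,073,741,824 = 3.235 GiB.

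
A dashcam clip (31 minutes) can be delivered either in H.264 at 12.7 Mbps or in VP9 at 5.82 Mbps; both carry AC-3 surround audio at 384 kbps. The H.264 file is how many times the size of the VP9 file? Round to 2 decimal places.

31 min = 1860 s
Audio: 384 kbps = 0.384 Mbps.
H.264: 13.084 Mbps × 1860 s = 24336.2 Mb = 2.833 GiB.
VP9: 6.204 Mbps × 1860 s = 11539.4 Mb = 1.343 GiB.
Ratio: 2.833 / 1.343 = 2.109.

2.11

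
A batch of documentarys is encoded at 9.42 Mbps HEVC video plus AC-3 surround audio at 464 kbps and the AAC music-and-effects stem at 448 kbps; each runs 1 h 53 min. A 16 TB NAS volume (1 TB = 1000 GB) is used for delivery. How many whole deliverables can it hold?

1827

1 h 53 min = 113 min = 6780 s
Audio total: 464 + 448 = 912 kbps = 0.912 Mbps.
Total bitrate: 10.332 Mbps.
Per item: 10.332 Mbps × 6780 s = 70,051 Mb = 8,756 MB.
Capacity: 16 TB = 128,000,000 Mb; 1827.24 items → 1827 complete.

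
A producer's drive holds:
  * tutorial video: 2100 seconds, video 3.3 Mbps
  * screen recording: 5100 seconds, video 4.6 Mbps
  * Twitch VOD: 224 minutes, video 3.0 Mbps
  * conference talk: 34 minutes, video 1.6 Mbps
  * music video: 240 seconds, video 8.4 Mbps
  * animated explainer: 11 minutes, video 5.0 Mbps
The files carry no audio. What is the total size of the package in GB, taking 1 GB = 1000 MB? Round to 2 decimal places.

tutorial video: 3.300 Mbps × 2100 s = 6930.0 Mb
screen recording: 4.600 Mbps × 5100 s = 23460.0 Mb
Twitch VOD: 3.000 Mbps × 13440 s = 40320.0 Mb
conference talk: 1.600 Mbps × 2040 s = 3264.0 Mb
music video: 8.400 Mbps × 240 s = 2016.0 Mb
animated explainer: 5.000 Mbps × 660 s = 3300.0 Mb
Total: 79290.0 Mb = 9911.2 MB.
= 9.911 GB.

9.91 GB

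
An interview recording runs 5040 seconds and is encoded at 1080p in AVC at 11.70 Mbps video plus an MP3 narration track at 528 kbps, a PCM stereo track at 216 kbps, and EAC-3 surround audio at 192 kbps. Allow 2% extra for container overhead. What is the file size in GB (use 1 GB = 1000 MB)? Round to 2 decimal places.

Audio total: 528 + 216 + 192 = 936 kbps = 0.936 Mbps.
Total bitrate: 11.70 + 0.936 = 12.636 Mbps.
Stream data: 12.636 Mbps × 5040 s = 63685.4 Mb.
With 2% container overhead: ×1.02.
64,959 Mb ÷ 8 = 8,120 MB → 8.120 GB.

8.12 GB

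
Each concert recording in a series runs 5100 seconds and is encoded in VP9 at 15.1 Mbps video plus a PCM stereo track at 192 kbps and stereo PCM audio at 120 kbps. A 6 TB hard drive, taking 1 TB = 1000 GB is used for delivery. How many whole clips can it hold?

Audio total: 192 + 120 = 312 kbps = 0.312 Mbps.
Total bitrate: 15.412 Mbps.
Per item: 15.412 Mbps × 5100 s = 78,601 Mb = 9,825 MB.
Capacity: 6 TB = 48,000,000 Mb; 610.68 items → 610 complete.

610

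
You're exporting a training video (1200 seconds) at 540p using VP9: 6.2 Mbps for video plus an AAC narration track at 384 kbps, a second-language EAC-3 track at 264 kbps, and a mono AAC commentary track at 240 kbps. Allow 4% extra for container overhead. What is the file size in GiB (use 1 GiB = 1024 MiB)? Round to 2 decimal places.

Audio total: 384 + 264 + 240 = 888 kbps = 0.888 Mbps.
Total bitrate: 6.2 + 0.888 = 7.088 Mbps.
Stream data: 7.088 Mbps × 1200 s = 8505.6 Mb.
With 4% container overhead: ×1.04.
8,846 Mb = 1,105,728,000 bytes ÷ 1,073,741,824 = 1.030 GiB.

1.03 GiB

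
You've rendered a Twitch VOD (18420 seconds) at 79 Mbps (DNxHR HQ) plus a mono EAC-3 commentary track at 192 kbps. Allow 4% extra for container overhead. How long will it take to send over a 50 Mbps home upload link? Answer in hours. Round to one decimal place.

8.4 hours

Audio: 192 kbps = 0.192 Mbps.
Total bitrate: 79.192 Mbps.
File: 79.192 Mbps × 18420 s = 1458716.6 Mb.
With 4% container overhead: ×1.04. → 1517065.3 Mb.
At 50 Mbps: 1517065.3 / 50 = 30341.3 s ≈ 8.43 hours.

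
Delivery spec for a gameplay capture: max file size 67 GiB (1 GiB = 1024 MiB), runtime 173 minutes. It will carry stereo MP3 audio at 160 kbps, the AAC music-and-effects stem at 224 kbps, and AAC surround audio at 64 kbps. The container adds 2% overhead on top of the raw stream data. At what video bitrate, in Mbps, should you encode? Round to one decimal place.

53.9 Mbps

Budget: 67 GiB = 575525.6 Mb.
Stream payload after overhead: 575525.6 / 1.02 = 564240.8 Mb.
173 min = 10380 s
Total bitrate budget: 564240.8 Mb / 10380 s = 54.358 Mbps.
Audio total: 160 + 224 + 64 = 448 kbps = 0.448 Mbps.
Video: 54.358 − 0.448 = 53.910 Mbps.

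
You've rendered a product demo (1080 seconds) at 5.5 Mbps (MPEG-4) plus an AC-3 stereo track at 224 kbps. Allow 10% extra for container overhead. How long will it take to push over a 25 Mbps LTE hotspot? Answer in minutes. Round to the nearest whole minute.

Audio: 224 kbps = 0.224 Mbps.
Total bitrate: 5.724 Mbps.
File: 5.724 Mbps × 1080 s = 6181.9 Mb.
With 10% container overhead: ×1.10. → 6800.1 Mb.
At 25 Mbps: 6800.1 / 25 = 272.0 s ≈ 4.53 minutes.

5 minutes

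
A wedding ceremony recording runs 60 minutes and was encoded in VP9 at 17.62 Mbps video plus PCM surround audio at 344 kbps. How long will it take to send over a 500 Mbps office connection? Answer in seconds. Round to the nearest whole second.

60 min = 3600 s
Audio: 344 kbps = 0.344 Mbps.
Total bitrate: 17.964 Mbps.
File: 17.964 Mbps × 3600 s = 64670.4 Mb.
At 500 Mbps: 64670.4 / 500 = 129.3 s ≈ 129 seconds.

129 seconds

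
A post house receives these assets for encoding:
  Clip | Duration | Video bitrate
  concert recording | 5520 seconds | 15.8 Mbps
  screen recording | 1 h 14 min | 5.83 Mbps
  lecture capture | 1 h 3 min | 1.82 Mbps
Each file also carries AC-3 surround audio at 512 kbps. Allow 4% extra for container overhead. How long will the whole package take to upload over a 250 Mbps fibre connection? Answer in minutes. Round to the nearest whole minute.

9 minutes

Audio: 512 kbps = 0.512 Mbps.
concert recording: 16.312 Mbps × 5520 s × 1.04 = 93643.9 Mb
screen recording: 6.342 Mbps × 4440 s × 1.04 = 29284.8 Mb
lecture capture: 2.332 Mbps × 3780 s × 1.04 = 9167.6 Mb
Total: 132096.3 Mb = 16512.0 MB.
At 250 Mbps: 132096.3 / 250 = 528 s ≈ 8.81 minutes.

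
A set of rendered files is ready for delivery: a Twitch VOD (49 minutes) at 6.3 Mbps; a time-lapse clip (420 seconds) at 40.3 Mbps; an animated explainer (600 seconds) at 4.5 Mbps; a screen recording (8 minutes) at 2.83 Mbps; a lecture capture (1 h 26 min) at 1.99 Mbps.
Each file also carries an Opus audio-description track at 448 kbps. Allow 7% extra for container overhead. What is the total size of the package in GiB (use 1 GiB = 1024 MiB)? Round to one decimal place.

Audio: 448 kbps = 0.448 Mbps.
Twitch VOD: 6.748 Mbps × 2940 s × 1.07 = 21227.9 Mb
time-lapse clip: 40.748 Mbps × 420 s × 1.07 = 18312.2 Mb
animated explainer: 4.948 Mbps × 600 s × 1.07 = 3176.6 Mb
screen recording: 3.278 Mbps × 480 s × 1.07 = 1683.6 Mb
lecture capture: 2.438 Mbps × 5160 s × 1.07 = 13460.7 Mb
Total: 57860.9 Mb = 7232.6 MB.
= 6.736 GiB.

6.7 GiB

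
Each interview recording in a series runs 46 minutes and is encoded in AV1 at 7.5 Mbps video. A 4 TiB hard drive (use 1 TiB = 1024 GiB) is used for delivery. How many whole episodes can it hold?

46 min = 2760 s
Per item: 7.500 Mbps × 2760 s = 20,700 Mb = 2,588 MB.
Capacity: 4 TiB = 35,184,372 Mb; 1699.73 items → 1699 complete.

1699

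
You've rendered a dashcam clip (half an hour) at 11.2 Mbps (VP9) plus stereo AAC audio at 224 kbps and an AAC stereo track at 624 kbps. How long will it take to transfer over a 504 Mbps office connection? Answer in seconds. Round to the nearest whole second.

43 seconds

30 min = 1800 s
Audio total: 224 + 624 = 848 kbps = 0.848 Mbps.
Total bitrate: 12.048 Mbps.
File: 12.048 Mbps × 1800 s = 21686.4 Mb.
At 504 Mbps: 21686.4 / 504 = 43.0 s ≈ 43 seconds.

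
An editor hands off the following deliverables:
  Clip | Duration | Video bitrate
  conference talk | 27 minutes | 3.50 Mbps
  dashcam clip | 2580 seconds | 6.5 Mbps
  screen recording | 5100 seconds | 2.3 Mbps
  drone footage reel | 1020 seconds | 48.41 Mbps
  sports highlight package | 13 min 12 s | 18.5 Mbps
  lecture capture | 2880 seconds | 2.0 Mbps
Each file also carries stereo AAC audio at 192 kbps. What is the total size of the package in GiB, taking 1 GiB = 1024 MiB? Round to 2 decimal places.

12.42 GiB

Audio: 192 kbps = 0.192 Mbps.
conference talk: 3.692 Mbps × 1620 s = 5981.0 Mb
dashcam clip: 6.692 Mbps × 2580 s = 17265.4 Mb
screen recording: 2.492 Mbps × 5100 s = 12709.2 Mb
drone footage reel: 48.602 Mbps × 1020 s = 49574.0 Mb
sports highlight package: 18.692 Mbps × 792 s = 14804.1 Mb
lecture capture: 2.192 Mbps × 2880 s = 6313.0 Mb
Total: 106646.7 Mb = 13330.8 MB.
= 12.42 GiB.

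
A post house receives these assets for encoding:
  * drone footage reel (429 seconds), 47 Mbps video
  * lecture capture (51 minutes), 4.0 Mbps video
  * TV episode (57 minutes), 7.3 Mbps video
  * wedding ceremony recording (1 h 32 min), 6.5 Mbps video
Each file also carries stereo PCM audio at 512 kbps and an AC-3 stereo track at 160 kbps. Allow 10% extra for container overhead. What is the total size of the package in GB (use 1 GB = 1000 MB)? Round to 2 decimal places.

13.97 GB

Audio total: 512 + 160 = 672 kbps = 0.672 Mbps.
drone footage reel: 47.672 Mbps × 429 s × 1.10 = 22496.4 Mb
lecture capture: 4.672 Mbps × 3060 s × 1.10 = 15726.0 Mb
TV episode: 7.972 Mbps × 3420 s × 1.10 = 29990.7 Mb
wedding ceremony recording: 7.172 Mbps × 5520 s × 1.10 = 43548.4 Mb
Total: 111761.4 Mb = 13970.2 MB.
= 13.97 GB.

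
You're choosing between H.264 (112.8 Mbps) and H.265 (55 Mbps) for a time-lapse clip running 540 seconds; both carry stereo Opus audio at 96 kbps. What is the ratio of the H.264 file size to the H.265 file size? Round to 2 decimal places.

Audio: 96 kbps = 0.096 Mbps.
H.264: 112.896 Mbps × 540 s = 60963.8 Mb = 7.620 GB.
H.265: 55.096 Mbps × 540 s = 29751.8 Mb = 3.719 GB.
Ratio: 7.620 / 3.719 = 2.049.

2.05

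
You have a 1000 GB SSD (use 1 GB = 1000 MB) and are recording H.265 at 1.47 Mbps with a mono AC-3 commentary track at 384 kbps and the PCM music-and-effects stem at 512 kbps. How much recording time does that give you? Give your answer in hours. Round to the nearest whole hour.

939 hours

Audio total: 384 + 512 = 896 kbps = 0.896 Mbps.
Total bitrate: 1.47 + 0.896 = 2.366 Mbps.
Capacity: 1000 GB = 8,000,000 Mb.
Recording time: 8,000,000 / 2.366 = 3,381,234 s ≈ 939 hours.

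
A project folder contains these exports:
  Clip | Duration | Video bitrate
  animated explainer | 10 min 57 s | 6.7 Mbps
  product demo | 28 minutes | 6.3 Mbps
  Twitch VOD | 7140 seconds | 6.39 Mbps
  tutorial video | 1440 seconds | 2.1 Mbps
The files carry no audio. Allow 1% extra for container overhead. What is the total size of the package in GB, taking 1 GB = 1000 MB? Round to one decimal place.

animated explainer: 6.700 Mbps × 657 s × 1.01 = 4445.9 Mb
product demo: 6.300 Mbps × 1680 s × 1.01 = 10689.8 Mb
Twitch VOD: 6.390 Mbps × 7140 s × 1.01 = 46080.8 Mb
tutorial video: 2.100 Mbps × 1440 s × 1.01 = 3054.2 Mb
Total: 64270.8 Mb = 8033.9 MB.
= 8.034 GB.

8.0 GB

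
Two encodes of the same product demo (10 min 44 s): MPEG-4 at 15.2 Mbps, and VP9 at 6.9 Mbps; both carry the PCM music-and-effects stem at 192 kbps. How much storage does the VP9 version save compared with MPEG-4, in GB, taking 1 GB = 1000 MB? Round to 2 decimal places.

10 min 44 s = 644 s
Audio: 192 kbps = 0.192 Mbps.
MPEG-4: 15.392 Mbps × 644 s = 9912.4 Mb = 1.239 GB.
VP9: 7.092 Mbps × 644 s = 4567.2 Mb = 0.571 GB.
Saving: 1.239 − 0.571 = 0.668 GB.

0.67 GB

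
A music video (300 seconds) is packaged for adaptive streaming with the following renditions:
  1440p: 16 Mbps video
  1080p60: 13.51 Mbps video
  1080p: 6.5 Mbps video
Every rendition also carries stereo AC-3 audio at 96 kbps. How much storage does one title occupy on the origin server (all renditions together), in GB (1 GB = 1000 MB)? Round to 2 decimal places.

Audio: 96 kbps = 0.096 Mbps.
Sum of rendition bitrates: (16+0.096) + (13.51+0.096) + (6.5+0.096) = 36.298 Mbps.
× 300 s = 10,889 Mb = 1,361 MB = 1.361 GB.

1.36 GB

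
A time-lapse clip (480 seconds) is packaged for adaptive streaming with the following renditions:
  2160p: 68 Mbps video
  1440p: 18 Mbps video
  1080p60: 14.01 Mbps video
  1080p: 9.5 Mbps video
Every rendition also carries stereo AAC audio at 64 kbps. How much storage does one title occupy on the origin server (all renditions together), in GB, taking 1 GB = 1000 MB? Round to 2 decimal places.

Audio: 64 kbps = 0.064 Mbps.
Sum of rendition bitrates: (68+0.064) + (18+0.064) + (14.01+0.064) + (9.5+0.064) = 109.766 Mbps.
× 480 s = 52,688 Mb = 6,586 MB = 6.586 GB.

6.59 GB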